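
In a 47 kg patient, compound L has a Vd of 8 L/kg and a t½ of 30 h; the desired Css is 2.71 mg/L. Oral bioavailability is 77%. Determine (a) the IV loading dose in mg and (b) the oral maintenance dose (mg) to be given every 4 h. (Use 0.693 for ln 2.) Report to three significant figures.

Vd(total) = 47 kg × 8 L/kg = 376.0 L
LD = Vd × C = 376.0 × 2.71 = 1019 mg
CL = 0.693 × Vd / t½ = 0.693 × 376.0 / 30 = 8.686 L/h
D = CL × Css × τ / F = 8.686 × 2.71 × 4 / 0.77 = 122.3 mg

(a) 1020 mg; (b) 122 mg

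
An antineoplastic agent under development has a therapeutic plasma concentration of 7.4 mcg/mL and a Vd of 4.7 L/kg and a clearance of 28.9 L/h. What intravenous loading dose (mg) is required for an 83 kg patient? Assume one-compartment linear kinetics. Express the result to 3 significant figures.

Total Vd = 4.7 × 83 = 390.1 L
LD = Vd × C = 390.1 × 7.400 = 2887 mg

2890 mg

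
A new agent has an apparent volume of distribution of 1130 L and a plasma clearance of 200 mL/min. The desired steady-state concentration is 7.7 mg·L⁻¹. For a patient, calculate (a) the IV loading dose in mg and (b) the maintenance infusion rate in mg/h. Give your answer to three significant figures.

Loading: fill Vd to C_target → 1130 L × 7.7 mg/L = 8701 mg
CL = 200 mL/min × 60/1000 = 12.00 L/h
Maintenance infusion rate = CL × Css = 12.00 × 7.7 = 92.40 mg/h

(a) 8700 mg; (b) 92.4 mg/h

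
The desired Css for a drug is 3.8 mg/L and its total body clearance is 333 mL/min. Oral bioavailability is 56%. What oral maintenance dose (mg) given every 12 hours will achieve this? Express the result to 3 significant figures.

1630 mg

Convert clearance: 333 mL/min × 60 min/h ÷ 1000 mL/L = 19.98 L/h
D = CL × Css × τ / F = 19.98 × 3.8 × 12 / 0.56 = 1627 mg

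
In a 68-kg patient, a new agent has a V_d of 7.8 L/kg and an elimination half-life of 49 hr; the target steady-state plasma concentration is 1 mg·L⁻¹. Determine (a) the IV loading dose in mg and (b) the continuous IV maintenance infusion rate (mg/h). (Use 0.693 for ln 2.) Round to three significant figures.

(a) 530 mg; (b) 7.50 mg/h

Vd(total) = 68 kg × 7.8 L/kg = 530.4 L
LD = Vd × C = 530.4 × 1 = 530.4 mg
CL = 0.693 × Vd / t½ = 0.693 × 530.4 / 49 = 7.501 L/h
Infusion rate = CL × Css = 7.501 × 1 = 7.501 mg/h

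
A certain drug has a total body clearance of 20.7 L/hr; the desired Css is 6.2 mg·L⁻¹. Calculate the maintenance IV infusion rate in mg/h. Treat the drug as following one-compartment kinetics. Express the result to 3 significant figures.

128 mg/h

R₀ = 20.70 × 6.2 = 128.3 mg/h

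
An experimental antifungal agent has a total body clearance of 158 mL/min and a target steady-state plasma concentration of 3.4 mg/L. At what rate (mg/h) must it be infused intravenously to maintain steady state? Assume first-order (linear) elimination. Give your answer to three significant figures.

CL = 158 mL/min = 158 × 0.06 = 9.480 L/h
Infusion rate = CL · Css = 9.480 L/h × 3.4 mg/L = 32.23 mg/h

32.2 mg/h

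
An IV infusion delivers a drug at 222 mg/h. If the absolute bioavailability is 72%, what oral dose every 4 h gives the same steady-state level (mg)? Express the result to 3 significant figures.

1230 mg

To maintain the same Css, the systemic dosing rate must be unchanged: F·D/τ = infusion rate.
D = rate × τ / F = 222 × 4 / 0.72 = 1233 mg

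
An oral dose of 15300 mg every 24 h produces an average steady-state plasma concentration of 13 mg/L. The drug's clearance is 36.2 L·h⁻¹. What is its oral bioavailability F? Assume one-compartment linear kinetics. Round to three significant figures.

0.738

F·D/τ = CL·Css at steady state → F = CL·Css·τ / D.
F = 36.2 × 13 × 24 / 15300 = 0.738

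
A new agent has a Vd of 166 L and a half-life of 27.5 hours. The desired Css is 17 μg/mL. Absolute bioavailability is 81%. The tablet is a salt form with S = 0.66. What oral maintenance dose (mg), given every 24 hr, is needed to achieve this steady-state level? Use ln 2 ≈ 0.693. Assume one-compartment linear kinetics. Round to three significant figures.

3190 mg

CL = 0.693 × Vd / t½ = 0.693 × 166.0 / 27.5 = 4.183 L/h
D = CL × Css × τ / F / S = 4.183 × 17 × 24 / 0.81 / 0.66 = 3192 mg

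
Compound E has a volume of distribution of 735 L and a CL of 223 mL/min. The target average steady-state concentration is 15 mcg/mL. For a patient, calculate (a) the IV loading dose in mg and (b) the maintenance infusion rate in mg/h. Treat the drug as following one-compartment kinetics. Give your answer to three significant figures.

(a) 11000 mg; (b) 201 mg/h

LD = Vd · C_target = 735.0 × 15 = 11030 mg
CL = 223 mL/min = 223 × 0.06 = 13.38 L/h
Maintenance infusion rate = CL × Css = 13.38 × 15 = 200.7 mg/h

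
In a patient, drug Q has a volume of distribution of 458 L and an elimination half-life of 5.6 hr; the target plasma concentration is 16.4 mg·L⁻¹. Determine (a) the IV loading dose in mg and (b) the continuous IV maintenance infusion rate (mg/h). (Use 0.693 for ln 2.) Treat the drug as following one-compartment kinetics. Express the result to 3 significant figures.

(a) 7510 mg; (b) 930 mg/h

LD = Vd × C = 458.0 × 16.4 = 7511 mg
CL = 0.693 × Vd / t½ = 0.693 × 458.0 / 5.6 = 56.68 L/h
Infusion rate = CL × Css = 56.68 × 16.4 = 929.6 mg/h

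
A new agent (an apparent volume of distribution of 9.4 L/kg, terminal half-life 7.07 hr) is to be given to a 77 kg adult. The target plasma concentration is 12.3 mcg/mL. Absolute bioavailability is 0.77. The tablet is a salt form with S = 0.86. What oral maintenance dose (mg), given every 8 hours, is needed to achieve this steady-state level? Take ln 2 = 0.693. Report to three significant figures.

10500 mg

Vd(total) = 77 kg × 9.4 L/kg = 723.8 L
k = 0.693/7.07 = 0.09802 h⁻¹, so CL = k·Vd = 0.09802 × 723.8 = 70.95 L/h
D = CL × Css × τ / F / S = 70.95 × 12.3 × 8 / 0.77 / 0.86 = 10540 mg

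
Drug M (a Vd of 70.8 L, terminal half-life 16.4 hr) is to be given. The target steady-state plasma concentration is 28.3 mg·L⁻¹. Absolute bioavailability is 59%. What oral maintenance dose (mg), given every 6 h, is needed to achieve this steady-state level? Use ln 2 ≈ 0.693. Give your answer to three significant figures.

861 mg

CL = ln 2 · Vd / t½ = 0.693 × 70.80 / 16.4 = 2.992 L/h
D = CL × Css × τ / F = 2.992 × 28.3 × 6 / 0.59 = 861.1 mg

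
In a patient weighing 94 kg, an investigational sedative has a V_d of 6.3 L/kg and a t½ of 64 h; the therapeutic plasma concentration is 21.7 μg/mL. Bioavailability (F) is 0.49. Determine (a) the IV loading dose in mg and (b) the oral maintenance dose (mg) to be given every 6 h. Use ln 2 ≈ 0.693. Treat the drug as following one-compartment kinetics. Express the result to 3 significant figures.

Vd(total) = 94 kg × 6.3 L/kg = 592.2 L
LD = Vd × C = 592.2 × 21.7 = 12850 mg
CL = 0.693 × Vd / t½ = 0.693 × 592.2 / 64 = 6.412 L/h
D = CL × Css × τ / F = 6.412 × 21.7 × 6 / 0.49 = 1704 mg

(a) 12900 mg; (b) 1700 mg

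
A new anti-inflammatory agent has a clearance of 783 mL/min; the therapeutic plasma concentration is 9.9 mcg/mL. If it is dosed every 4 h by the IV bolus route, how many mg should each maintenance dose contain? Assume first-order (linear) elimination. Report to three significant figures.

CL = 783 mL/min × 60/1000 = 46.98 L/h
D = CL × Css × τ = 46.98 × 9.9 × 4 = 1860 mg

1860 mg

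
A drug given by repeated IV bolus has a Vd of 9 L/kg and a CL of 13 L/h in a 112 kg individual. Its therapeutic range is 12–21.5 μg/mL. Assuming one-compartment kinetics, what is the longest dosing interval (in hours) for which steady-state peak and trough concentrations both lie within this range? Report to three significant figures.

45.2 h

Vd(total) = 112 kg × 9 L/kg = 1008 L
k = CL / Vd = 13.00 / 1008 = 0.01290 h⁻¹
Between IV bolus doses, concentration decays as C = C₀·e^(−kτ), so C_peak/C_trough = e^(kτ).
τ_max = ln(C_peak/C_trough) / k = ln(21.5/12) / 0.01290 = 0.5831 / 0.01290 = 45.20 h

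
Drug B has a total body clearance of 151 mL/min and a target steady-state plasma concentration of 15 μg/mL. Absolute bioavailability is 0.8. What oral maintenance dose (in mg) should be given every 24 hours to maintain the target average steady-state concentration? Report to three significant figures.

4080 mg

Convert clearance: 151 mL/min × 60 min/h ÷ 1000 mL/L = 9.060 L/h
D = CL × Css × τ / F = 9.060 × 15 × 24 / 0.8 = 4077 mg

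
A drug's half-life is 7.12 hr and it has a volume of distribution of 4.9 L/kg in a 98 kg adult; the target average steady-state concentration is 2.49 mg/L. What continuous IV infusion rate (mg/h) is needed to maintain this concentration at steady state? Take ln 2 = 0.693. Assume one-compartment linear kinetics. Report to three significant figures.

116 mg/h

Vd(total) = 98 kg × 4.9 L/kg = 480.2 L
CL = 0.693 × Vd / t½ = 0.693 × 480.2 / 7.12 = 46.74 L/h
Infusion rate = CL × Css = 46.74 × 2.49 = 116.4 mg/h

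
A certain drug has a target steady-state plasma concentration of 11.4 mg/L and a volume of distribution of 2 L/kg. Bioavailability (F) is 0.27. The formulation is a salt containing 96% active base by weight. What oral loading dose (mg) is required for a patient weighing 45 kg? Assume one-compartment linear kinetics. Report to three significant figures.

Vd = 2 L/kg × 45 kg = 90.00 L
The loading dose fills Vd to the target concentration.
LD = Vd × C / F / S = 90.00 × 11.40 / 0.27 / 0.96 = 3958 mg

3960 mg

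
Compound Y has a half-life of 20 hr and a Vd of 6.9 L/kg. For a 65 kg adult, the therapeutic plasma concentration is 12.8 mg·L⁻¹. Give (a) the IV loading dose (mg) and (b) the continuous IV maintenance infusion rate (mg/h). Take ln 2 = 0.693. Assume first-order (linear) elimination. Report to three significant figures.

Total Vd = 6.9 × 65 = 448.5 L
LD = Vd × C = 448.5 × 12.8 = 5741 mg
CL = 0.693 × Vd / t½ = 0.693 × 448.5 / 20 = 15.54 L/h
Infusion rate = CL × Css = 15.54 × 12.8 = 198.9 mg/h

(a) 5740 mg; (b) 199 mg/h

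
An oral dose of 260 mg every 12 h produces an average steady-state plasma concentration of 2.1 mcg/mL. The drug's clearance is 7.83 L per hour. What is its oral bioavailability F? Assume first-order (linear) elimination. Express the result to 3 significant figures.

0.759

F·D/τ = CL·Css at steady state → F = CL·Css·τ / D.
F = 7.83 × 2.1 × 12 / 260 = 0.759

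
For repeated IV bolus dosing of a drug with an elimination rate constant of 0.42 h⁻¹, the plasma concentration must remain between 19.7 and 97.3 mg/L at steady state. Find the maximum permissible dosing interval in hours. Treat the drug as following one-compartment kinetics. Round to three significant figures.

Between IV bolus doses, concentration decays as C = C₀·e^(−kτ), so C_peak/C_trough = e^(kτ).
τ_max = ln(C_peak/C_trough) / k = ln(97.3/19.7) / 0.4200 = 1.597 / 0.4200 = 3.802 h

3.80 h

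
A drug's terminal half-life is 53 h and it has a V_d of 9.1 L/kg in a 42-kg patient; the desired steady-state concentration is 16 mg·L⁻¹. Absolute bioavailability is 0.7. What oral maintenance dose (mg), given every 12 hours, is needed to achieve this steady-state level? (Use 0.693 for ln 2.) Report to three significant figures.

1370 mg

Vd = 9.1 L/kg × 42 kg = 382.2 L
k = 0.693/53 = 0.01308 h⁻¹, so CL = k·Vd = 0.01308 × 382.2 = 4.999 L/h
D = CL × Css × τ / F = 4.999 × 16 × 12 / 0.7 = 1371 mg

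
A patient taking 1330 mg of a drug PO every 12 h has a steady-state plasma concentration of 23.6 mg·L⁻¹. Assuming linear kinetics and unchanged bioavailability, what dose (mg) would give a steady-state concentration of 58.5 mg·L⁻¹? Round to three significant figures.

3300 mg

With linear kinetics, Css is proportional to dose rate (D/τ) at fixed clearance.
D₂ = D₁ × (Css,target / Css,current) = 1330 × 58.5/23.6 = 3297 mg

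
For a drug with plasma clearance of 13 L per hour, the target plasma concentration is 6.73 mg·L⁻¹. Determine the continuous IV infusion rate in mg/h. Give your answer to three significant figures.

At steady state, infusion rate equals elimination rate: rate in = CL × Css.
Rate = CL × Css = 13.00 × 6.73 = 87.49 mg/h

87.5 mg/h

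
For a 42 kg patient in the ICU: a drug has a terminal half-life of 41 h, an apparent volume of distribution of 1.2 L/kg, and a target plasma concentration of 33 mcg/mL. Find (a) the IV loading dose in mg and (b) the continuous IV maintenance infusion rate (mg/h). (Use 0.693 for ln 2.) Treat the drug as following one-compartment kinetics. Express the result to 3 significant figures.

Total Vd = 1.2 × 42 = 50.40 L
LD = Vd × C = 50.40 × 33 = 1663 mg
CL = 0.693 × Vd / t½ = 0.693 × 50.40 / 41 = 0.8519 L/h
Infusion rate = CL × Css = 0.8519 × 33 = 28.11 mg/h

(a) 1660 mg; (b) 28.1 mg/h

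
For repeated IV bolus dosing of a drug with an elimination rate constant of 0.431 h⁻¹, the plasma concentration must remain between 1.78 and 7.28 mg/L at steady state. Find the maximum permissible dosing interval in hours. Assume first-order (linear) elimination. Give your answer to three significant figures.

3.27 h

Between IV bolus doses, concentration decays as C = C₀·e^(−kτ), so C_peak/C_trough = e^(kτ).
τ_max = ln(C_peak/C_trough) / k = ln(7.28/1.78) / 0.4310 = 1.409 / 0.4310 = 3.269 h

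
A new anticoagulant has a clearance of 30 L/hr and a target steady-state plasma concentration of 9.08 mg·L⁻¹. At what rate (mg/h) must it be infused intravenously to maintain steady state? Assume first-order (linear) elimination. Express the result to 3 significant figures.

At steady state, infusion rate equals elimination rate: rate in = CL × Css.
Rate = CL × Css = 30.00 × 9.08 = 272.4 mg/h

272 mg/h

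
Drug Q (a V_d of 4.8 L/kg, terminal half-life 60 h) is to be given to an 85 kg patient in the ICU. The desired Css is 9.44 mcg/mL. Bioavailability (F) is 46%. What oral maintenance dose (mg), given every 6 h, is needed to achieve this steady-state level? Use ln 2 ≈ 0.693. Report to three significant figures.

Total Vd = 4.8 × 85 = 408.0 L
CL = 0.693 × Vd / t½ = 0.693 × 408.0 / 60 = 4.712 L/h
D = CL × Css × τ / F = 4.712 × 9.44 × 6 / 0.46 = 580.2 mg

580 mg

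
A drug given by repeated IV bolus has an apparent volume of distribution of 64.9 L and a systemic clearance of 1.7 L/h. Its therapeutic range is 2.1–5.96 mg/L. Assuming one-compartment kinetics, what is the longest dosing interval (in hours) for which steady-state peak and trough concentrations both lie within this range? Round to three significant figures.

k = CL / Vd = 1.700 / 64.90 = 0.02619 h⁻¹
Between IV bolus doses, concentration decays as C = C₀·e^(−kτ), so C_peak/C_trough = e^(kτ).
τ_max = ln(C_peak/C_trough) / k = ln(5.96/2.1) / 0.02619 = 1.043 / 0.02619 = 39.82 h

39.8 h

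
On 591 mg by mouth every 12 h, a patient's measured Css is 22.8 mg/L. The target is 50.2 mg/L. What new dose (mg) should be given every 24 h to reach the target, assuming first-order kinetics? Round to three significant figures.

With linear kinetics, Css is proportional to dose rate (D/τ) at fixed clearance.
D₂ = D₁ × (Css,target / Css,current) × (τ₂/τ₁) = 591 × (50.2/22.8) × (24/12) = 2602 mg

2600 mg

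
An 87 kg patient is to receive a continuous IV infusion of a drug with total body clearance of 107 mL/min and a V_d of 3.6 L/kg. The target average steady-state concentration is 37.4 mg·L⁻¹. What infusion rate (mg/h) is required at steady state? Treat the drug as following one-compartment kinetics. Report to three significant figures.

240 mg/h

CL = 107 mL/min = 107 × 0.06 = 6.420 L/h
R₀ = 6.420 × 37.4 = 240.1 mg/h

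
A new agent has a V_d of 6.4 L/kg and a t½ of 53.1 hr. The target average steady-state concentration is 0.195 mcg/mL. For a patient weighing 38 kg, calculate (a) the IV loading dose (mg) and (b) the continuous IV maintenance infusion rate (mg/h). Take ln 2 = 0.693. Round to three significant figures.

(a) 47.4 mg; (b) 0.619 mg/h

Vd(total) = 38 kg × 6.4 L/kg = 243.2 L
LD = Vd × C = 243.2 × 0.195 = 47.42 mg
CL = 0.693 × Vd / t½ = 0.693 × 243.2 / 53.1 = 3.174 L/h
Infusion rate = CL × Css = 3.174 × 0.195 = 0.6189 mg/h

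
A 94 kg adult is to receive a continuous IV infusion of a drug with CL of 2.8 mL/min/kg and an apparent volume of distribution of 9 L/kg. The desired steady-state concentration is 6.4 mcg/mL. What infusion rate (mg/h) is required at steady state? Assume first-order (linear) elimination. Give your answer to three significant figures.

101 mg/h

CL = 2.8 mL/min/kg × 94 kg = 263.2 mL/min = 263.2 × 60/1000 = 15.79 L/h
Maintenance depends on clearance, not Vd — rate in must match rate out.
Rate = CL × Css = 15.79 × 6.4 = 101.1 mg/h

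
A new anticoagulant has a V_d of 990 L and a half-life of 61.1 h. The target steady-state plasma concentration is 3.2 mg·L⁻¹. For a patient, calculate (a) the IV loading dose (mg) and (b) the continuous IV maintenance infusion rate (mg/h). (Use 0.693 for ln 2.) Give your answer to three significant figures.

LD = Vd × C = 990.0 × 3.2 = 3168 mg
CL = 0.693 × Vd / t½ = 0.693 × 990.0 / 61.1 = 11.23 L/h
Infusion rate = CL × Css = 11.23 × 3.2 = 35.94 mg/h

(a) 3170 mg; (b) 35.9 mg/h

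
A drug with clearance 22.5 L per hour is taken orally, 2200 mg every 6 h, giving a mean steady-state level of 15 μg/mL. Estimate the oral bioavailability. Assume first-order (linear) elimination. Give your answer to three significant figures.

0.920

F·D/τ = CL·Css at steady state → F = CL·Css·τ / D.
F = 22.5 × 15 × 6 / 2200 = 0.920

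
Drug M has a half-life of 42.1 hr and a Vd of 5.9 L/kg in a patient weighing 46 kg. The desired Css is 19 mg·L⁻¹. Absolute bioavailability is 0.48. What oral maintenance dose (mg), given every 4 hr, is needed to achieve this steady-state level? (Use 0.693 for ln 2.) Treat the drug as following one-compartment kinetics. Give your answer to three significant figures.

707 mg

Vd = 5.9 L/kg × 46 kg = 271.4 L
CL = ln 2 · Vd / t½ = 0.693 × 271.4 / 42.1 = 4.467 L/h
D = CL × Css × τ / F = 4.467 × 19 × 4 / 0.48 = 707.3 mg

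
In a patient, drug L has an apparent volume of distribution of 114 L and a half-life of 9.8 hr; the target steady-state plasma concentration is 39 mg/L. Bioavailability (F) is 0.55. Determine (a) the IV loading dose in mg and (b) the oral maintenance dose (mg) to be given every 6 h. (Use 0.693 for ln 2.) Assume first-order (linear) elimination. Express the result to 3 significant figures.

(a) 4450 mg; (b) 3430 mg

LD = Vd × C = 114.0 × 39 = 4446 mg
CL = 0.693 × Vd / t½ = 0.693 × 114.0 / 9.8 = 8.061 L/h
D = CL × Css × τ / F = 8.061 × 39 × 6 / 0.55 = 3430 mg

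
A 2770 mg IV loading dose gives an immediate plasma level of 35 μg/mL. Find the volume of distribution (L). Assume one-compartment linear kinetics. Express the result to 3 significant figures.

79.1 L

Immediately after an IV bolus, C₀ = Dose / Vd, so Vd = Dose / C₀.
Vd = 2770 / 35 = 79.14 L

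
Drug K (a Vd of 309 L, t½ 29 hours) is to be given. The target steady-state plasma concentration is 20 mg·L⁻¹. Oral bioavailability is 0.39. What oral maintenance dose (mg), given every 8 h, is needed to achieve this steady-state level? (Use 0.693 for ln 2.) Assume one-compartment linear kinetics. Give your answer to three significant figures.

CL = 0.693 × Vd / t½ = 0.693 × 309.0 / 29 = 7.384 L/h
D = CL × Css × τ / F = 7.384 × 20 × 8 / 0.39 = 3029 mg

3030 mg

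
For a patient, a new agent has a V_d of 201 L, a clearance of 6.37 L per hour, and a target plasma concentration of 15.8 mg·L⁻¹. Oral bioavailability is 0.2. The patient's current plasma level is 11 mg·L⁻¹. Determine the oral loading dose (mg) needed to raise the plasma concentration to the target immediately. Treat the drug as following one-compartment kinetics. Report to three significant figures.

4820 mg

Loading dose depends on Vd (not clearance): it fills the distribution volume.
Concentration deficit ΔC = 15.8 − 11 = 4.800 mg/L
LD = Vd × ΔC / F = 201.0 × 4.800 / 0.2 = 4824 mg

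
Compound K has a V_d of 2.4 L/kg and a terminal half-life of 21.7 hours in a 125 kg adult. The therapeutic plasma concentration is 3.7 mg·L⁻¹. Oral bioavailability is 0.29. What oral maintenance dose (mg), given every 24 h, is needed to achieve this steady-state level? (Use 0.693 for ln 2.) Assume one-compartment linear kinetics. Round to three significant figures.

2930 mg

Vd = 2.4 L/kg × 125 kg = 300.0 L
k = 0.693/21.7 = 0.03194 h⁻¹, so CL = k·Vd = 0.03194 × 300.0 = 9.582 L/h
D = CL × Css × τ / F = 9.582 × 3.7 × 24 / 0.29 = 2934 mg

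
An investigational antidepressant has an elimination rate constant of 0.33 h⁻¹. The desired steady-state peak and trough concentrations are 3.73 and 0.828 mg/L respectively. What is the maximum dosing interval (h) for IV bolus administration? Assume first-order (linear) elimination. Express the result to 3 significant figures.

4.56 h

Between IV bolus doses, concentration decays as C = C₀·e^(−kτ), so C_peak/C_trough = e^(kτ).
τ_max = ln(C_peak/C_trough) / k = ln(3.73/0.828) / 0.3300 = 1.505 / 0.3300 = 4.561 h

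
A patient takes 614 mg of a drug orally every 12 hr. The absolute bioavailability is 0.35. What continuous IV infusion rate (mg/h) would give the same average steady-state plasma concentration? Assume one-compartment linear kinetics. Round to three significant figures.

Equivalent systemic input: infusion rate = F·D/τ.
Rate = 0.35 × 614 / 12 = 17.91 mg/h

17.9 mg/h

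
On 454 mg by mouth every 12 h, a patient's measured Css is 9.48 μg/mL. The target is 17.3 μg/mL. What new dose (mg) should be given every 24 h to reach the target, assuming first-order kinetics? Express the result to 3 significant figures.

1660 mg

For first-order elimination, Css ∝ F·D/(CL·τ); F and CL are unchanged, so Css ∝ D/τ.
D₂ = D₁ × (Css,target / Css,current) × (τ₂/τ₁) = 454 × (17.3/9.48) × (24/12) = 1657 mg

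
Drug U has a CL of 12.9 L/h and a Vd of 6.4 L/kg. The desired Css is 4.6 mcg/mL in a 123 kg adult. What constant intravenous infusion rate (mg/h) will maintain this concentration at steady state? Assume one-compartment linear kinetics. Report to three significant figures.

59.3 mg/h

Infusion rate = CL · Css = 12.90 L/h × 4.6 mg/L = 59.34 mg/h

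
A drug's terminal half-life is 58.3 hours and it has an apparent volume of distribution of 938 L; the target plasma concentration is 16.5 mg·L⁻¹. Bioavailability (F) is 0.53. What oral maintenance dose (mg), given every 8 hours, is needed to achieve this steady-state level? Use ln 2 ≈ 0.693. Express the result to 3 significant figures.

CL = 0.693 × Vd / t½ = 0.693 × 938.0 / 58.3 = 11.15 L/h
D = CL × Css × τ / F = 11.15 × 16.5 × 8 / 0.53 = 2777 mg

2780 mg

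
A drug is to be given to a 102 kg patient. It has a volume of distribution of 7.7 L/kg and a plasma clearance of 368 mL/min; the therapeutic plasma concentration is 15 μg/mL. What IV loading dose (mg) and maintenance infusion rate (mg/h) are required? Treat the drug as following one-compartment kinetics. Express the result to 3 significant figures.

Vd(total) = 102 kg × 7.7 L/kg = 785.4 L
Loading: fill Vd to C_target → 785.4 L × 15 mg/L = 11780 mg
Convert clearance: 368 mL/min × 60 min/h ÷ 1000 mL/L = 22.08 L/h
Maintenance infusion rate = CL × Css = 22.08 × 15 = 331.2 mg/h

(a) 11800 mg; (b) 331 mg/h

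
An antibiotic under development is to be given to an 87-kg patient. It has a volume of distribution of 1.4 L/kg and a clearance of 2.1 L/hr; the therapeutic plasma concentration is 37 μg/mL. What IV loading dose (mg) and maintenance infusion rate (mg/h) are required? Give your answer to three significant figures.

(a) 4510 mg; (b) 77.7 mg/h

Total Vd = 1.4 × 87 = 121.8 L
LD = Vd · C_target = 121.8 × 37 = 4507 mg
Maintenance infusion rate = CL × Css = 2.100 × 37 = 77.70 mg/h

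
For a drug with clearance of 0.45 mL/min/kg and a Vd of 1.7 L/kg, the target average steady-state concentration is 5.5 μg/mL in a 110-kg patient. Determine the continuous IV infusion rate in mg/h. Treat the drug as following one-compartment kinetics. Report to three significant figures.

16.3 mg/h

CL = 0.45 mL/min/kg × 110 kg = 49.50 mL/min = 49.50 × 60/1000 = 2.970 L/h
Vd does not affect the maintenance rate; only clearance governs steady-state input.
R₀ = 2.970 × 5.5 = 16.34 mg/h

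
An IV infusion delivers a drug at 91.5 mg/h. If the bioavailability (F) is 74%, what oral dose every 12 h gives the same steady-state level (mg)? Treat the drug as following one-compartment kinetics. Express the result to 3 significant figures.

1480 mg

To maintain the same Css, the systemic dosing rate must be unchanged: F·D/τ = infusion rate.
D = rate × τ / F = 91.5 × 12 / 0.74 = 1484 mg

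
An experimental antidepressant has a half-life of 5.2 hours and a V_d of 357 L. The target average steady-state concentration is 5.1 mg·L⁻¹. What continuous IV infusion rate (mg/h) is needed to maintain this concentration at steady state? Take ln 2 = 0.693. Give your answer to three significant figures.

k = 0.693/5.2 = 0.1333 h⁻¹, so CL = k·Vd = 0.1333 × 357.0 = 47.59 L/h
Infusion rate = CL × Css = 47.59 × 5.1 = 242.7 mg/h

243 mg/h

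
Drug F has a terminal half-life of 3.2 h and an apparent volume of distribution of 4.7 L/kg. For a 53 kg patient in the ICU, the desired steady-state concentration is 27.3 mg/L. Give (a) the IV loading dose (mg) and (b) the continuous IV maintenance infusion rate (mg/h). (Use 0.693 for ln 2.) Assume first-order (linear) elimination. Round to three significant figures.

Vd(total) = 53 kg × 4.7 L/kg = 249.1 L
LD = Vd × C = 249.1 × 27.3 = 6800 mg
CL = 0.693 × Vd / t½ = 0.693 × 249.1 / 3.2 = 53.95 L/h
Infusion rate = CL × Css = 53.95 × 27.3 = 1473 mg/h

(a) 6800 mg; (b) 1470 mg/h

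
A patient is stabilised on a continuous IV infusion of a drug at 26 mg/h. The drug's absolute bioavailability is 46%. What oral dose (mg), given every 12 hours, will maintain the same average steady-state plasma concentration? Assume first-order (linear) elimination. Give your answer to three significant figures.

To maintain the same Css, the systemic dosing rate must be unchanged: F·D/τ = infusion rate.
D = rate × τ / F = 26 × 12 / 0.46 = 678.3 mg

678 mg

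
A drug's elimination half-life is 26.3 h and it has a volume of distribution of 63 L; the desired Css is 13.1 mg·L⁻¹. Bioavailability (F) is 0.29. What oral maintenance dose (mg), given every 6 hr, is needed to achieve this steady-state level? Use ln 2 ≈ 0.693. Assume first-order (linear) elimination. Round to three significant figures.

450 mg

k = 0.693/26.3 = 0.02635 h⁻¹, so CL = k·Vd = 0.02635 × 63.00 = 1.660 L/h
D = CL × Css × τ / F = 1.660 × 13.1 × 6 / 0.29 = 449.9 mg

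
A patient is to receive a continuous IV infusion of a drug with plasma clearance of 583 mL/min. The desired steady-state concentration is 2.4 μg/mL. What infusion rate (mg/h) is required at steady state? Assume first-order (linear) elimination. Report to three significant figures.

84.0 mg/h

CL = 583 mL/min = 583 × 0.06 = 34.98 L/h
At steady state, infusion rate equals elimination rate: rate in = CL × Css.
R₀ = 34.98 × 2.4 = 83.95 mg/h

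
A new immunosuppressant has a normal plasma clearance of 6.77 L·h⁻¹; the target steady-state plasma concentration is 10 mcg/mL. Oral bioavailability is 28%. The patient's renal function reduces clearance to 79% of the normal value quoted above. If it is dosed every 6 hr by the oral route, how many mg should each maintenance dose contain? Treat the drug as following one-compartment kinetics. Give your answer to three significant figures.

1150 mg

Patient clearance = 0.79 × 6.770 = 5.348 L/h
At steady state, dose per interval replaces the amount cleared in that interval: F·D/τ = CL·Css.
D = CL × Css × τ / F = 5.348 × 10 × 6 / 0.28 = 1146 mg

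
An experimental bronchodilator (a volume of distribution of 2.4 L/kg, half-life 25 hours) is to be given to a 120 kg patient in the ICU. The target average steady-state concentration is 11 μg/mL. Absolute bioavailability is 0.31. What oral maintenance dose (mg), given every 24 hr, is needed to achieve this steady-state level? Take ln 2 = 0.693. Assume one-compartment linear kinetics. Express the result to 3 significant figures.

Vd(total) = 120 kg × 2.4 L/kg = 288.0 L
k = 0.693/25 = 0.02772 h⁻¹, so CL = k·Vd = 0.02772 × 288.0 = 7.983 L/h
D = CL × Css × τ / F = 7.983 × 11 × 24 / 0.31 = 6798 mg

6800 mg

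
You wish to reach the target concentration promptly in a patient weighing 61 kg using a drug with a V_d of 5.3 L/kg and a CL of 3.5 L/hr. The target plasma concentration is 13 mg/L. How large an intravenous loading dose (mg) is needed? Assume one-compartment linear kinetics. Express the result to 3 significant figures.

4200 mg

Total Vd = 5.3 × 61 = 323.3 L
LD = Vd × C = 323.3 × 13.00 = 4203 mg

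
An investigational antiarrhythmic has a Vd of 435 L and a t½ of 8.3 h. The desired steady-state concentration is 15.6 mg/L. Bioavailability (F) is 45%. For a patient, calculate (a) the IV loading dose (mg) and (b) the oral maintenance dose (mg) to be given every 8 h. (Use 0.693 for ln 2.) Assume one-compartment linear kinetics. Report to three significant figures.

(a) 6790 mg; (b) 10100 mg

LD = Vd × C = 435.0 × 15.6 = 6786 mg
CL = 0.693 × Vd / t½ = 0.693 × 435.0 / 8.3 = 36.32 L/h
D = CL × Css × τ / F = 36.32 × 15.6 × 8 / 0.45 = 10070 mg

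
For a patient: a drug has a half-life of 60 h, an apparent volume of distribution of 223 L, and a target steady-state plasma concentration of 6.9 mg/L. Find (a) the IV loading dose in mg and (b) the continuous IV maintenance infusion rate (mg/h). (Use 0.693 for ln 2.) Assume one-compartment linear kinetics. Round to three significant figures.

(a) 1540 mg; (b) 17.8 mg/h

LD = Vd × C = 223.0 × 6.9 = 1539 mg
CL = 0.693 × Vd / t½ = 0.693 × 223.0 / 60 = 2.576 L/h
Infusion rate = CL × Css = 2.576 × 6.9 = 17.77 mg/h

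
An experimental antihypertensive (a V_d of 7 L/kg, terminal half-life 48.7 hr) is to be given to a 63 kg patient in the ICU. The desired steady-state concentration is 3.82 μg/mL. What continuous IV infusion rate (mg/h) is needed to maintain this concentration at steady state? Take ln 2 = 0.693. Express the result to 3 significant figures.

24.0 mg/h

Total Vd = 7 × 63 = 441.0 L
CL = ln 2 · Vd / t½ = 0.693 × 441.0 / 48.7 = 6.275 L/h
Infusion rate = CL × Css = 6.275 × 3.82 = 23.97 mg/h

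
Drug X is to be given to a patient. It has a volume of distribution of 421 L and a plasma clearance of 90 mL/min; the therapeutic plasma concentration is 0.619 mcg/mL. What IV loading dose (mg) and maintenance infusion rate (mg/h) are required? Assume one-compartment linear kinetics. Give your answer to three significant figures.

(a) 261 mg; (b) 3.34 mg/h

Loading: fill Vd to C_target → 421.0 L × 0.619 mg/L = 260.6 mg
CL = 90 mL/min × 60/1000 = 5.400 L/h
Maintenance infusion rate = CL × Css = 5.400 × 0.619 = 3.343 mg/h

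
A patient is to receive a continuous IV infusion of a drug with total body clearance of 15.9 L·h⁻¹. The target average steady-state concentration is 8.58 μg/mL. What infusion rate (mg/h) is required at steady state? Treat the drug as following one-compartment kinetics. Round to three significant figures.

R₀ = 15.90 × 8.58 = 136.4 mg/h

136 mg/h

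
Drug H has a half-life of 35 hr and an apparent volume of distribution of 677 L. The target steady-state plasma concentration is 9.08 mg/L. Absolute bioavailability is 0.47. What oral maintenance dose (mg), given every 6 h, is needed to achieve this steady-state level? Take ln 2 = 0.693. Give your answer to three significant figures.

CL = 0.693 × Vd / t½ = 0.693 × 677.0 / 35 = 13.40 L/h
D = CL × Css × τ / F = 13.40 × 9.08 × 6 / 0.47 = 1553 mg

1550 mg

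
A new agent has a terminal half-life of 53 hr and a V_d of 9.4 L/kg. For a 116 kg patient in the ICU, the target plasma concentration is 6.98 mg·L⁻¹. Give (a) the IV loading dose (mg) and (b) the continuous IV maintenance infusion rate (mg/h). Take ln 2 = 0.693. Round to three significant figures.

(a) 7610 mg; (b) 99.5 mg/h

Total Vd = 9.4 × 116 = 1090 L
LD = Vd × C = 1090 × 6.98 = 7608 mg
CL = 0.693 × Vd / t½ = 0.693 × 1090 / 53 = 14.25 L/h
Infusion rate = CL × Css = 14.25 × 6.98 = 99.47 mg/h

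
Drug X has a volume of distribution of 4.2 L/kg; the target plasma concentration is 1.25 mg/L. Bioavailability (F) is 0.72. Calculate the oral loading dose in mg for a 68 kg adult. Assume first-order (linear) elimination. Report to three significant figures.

496 mg

Vd = 4.2 L/kg × 68 kg = 285.6 L
LD = Vd × C / F = 285.6 × 1.250 / 0.72 = 495.8 mg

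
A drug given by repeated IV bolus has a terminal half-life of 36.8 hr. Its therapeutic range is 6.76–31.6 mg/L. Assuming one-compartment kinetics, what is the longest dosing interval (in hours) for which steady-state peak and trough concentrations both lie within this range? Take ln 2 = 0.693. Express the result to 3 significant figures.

k = 0.693 / t½ = 0.693 / 36.8 = 0.01883 h⁻¹
Between IV bolus doses, concentration decays as C = C₀·e^(−kτ), so C_peak/C_trough = e^(kτ).
τ_max = ln(C_peak/C_trough) / k = ln(31.6/6.76) / 0.01883 = 1.542 / 0.01883 = 81.89 h

81.9 h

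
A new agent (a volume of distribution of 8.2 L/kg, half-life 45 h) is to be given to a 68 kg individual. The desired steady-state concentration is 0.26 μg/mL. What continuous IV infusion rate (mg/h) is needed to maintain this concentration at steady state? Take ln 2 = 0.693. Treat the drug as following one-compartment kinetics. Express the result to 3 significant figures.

2.23 mg/h

Vd(total) = 68 kg × 8.2 L/kg = 557.6 L
CL = 0.693 × Vd / t½ = 0.693 × 557.6 / 45 = 8.587 L/h
Infusion rate = CL × Css = 8.587 × 0.26 = 2.233 mg/h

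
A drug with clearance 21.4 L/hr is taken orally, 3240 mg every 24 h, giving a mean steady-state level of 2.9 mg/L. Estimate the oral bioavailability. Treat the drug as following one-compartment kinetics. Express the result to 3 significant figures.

F·D/τ = CL·Css at steady state → F = CL·Css·τ / D.
F = 21.4 × 2.9 × 24 / 3240 = 0.460

0.460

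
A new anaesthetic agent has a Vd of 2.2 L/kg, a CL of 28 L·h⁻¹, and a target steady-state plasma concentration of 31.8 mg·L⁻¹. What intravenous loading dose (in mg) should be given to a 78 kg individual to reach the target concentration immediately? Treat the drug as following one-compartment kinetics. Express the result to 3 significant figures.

Total Vd = 2.2 × 78 = 171.6 L
LD = Vd × C = 171.6 × 31.80 = 5457 mg

5460 mg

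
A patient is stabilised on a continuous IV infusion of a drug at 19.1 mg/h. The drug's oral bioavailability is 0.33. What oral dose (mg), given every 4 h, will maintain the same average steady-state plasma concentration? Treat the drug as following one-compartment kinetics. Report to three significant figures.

To maintain the same Css, the systemic dosing rate must be unchanged: F·D/τ = infusion rate.
D = rate × τ / F = 19.1 × 4 / 0.33 = 231.5 mg

232 mg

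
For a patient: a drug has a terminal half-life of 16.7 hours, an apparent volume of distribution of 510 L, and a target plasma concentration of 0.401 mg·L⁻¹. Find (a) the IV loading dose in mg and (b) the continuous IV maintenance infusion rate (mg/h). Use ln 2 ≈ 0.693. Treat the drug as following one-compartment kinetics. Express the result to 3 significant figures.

(a) 205 mg; (b) 8.49 mg/h

LD = Vd × C = 510.0 × 0.401 = 204.5 mg
CL = 0.693 × Vd / t½ = 0.693 × 510.0 / 16.7 = 21.16 L/h
Infusion rate = CL × Css = 21.16 × 0.401 = 8.485 mg/h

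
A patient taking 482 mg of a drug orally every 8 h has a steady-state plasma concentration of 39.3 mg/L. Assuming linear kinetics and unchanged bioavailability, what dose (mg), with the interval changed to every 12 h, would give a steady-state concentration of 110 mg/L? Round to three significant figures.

For first-order elimination, Css ∝ F·D/(CL·τ); F and CL are unchanged, so Css ∝ D/τ.
D₂ = D₁ × (Css,target / Css,current) × (τ₂/τ₁) = 482 × (110/39.3) × (12/8) = 2024 mg

2020 mg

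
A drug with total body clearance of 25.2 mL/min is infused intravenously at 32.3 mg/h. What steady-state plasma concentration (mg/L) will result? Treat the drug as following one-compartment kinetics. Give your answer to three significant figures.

CL = 25.2 mL/min = 25.2 × 0.06 = 1.512 L/h
Css = rate / CL = 32.3 / 1.512 = 21.36 mg/L

21.4 mg/L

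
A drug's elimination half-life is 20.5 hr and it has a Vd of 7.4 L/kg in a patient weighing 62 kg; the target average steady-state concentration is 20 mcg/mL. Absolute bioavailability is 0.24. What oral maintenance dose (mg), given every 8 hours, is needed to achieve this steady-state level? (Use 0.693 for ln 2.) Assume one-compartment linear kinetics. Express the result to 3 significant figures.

10300 mg

Vd = 7.4 L/kg × 62 kg = 458.8 L
CL = 0.693 × Vd / t½ = 0.693 × 458.8 / 20.5 = 15.51 L/h
D = CL × Css × τ / F = 15.51 × 20 × 8 / 0.24 = 10340 mg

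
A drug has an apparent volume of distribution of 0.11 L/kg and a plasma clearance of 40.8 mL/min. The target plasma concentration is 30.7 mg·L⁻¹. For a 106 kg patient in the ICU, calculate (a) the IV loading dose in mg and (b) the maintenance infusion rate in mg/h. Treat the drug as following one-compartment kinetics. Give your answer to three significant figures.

(a) 358 mg; (b) 75.2 mg/h

Total Vd = 0.11 × 106 = 11.66 L
Loading: fill Vd to C_target → 11.66 L × 30.7 mg/L = 358.0 mg
CL = 40.8 mL/min × 60/1000 = 2.448 L/h
Maintenance infusion rate = CL × Css = 2.448 × 30.7 = 75.15 mg/h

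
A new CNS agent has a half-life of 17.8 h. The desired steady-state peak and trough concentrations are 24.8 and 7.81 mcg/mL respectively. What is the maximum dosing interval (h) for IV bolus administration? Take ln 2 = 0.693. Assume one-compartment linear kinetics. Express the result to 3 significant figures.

k = 0.693 / t½ = 0.693 / 17.8 = 0.03893 h⁻¹
Between IV bolus doses, concentration decays as C = C₀·e^(−kτ), so C_peak/C_trough = e^(kτ).
τ_max = ln(C_peak/C_trough) / k = ln(24.8/7.81) / 0.03893 = 1.155 / 0.03893 = 29.67 h

29.7 h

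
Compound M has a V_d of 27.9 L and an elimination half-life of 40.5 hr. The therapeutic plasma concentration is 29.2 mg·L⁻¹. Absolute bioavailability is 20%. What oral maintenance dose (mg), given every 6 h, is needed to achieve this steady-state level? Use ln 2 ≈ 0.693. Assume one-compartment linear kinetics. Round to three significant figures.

k = 0.693/40.5 = 0.01711 h⁻¹, so CL = k·Vd = 0.01711 × 27.90 = 0.4774 L/h
D = CL × Css × τ / F = 0.4774 × 29.2 × 6 / 0.2 = 418.2 mg

418 mg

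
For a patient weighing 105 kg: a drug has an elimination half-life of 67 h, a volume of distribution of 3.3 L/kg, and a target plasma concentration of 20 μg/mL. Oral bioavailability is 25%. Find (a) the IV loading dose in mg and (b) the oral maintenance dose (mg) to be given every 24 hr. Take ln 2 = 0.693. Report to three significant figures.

Total Vd = 3.3 × 105 = 346.5 L
LD = Vd × C = 346.5 × 20 = 6930 mg
CL = 0.693 × Vd / t½ = 0.693 × 346.5 / 67 = 3.584 L/h
D = CL × Css × τ / F = 3.584 × 20 × 24 / 0.25 = 6881 mg

(a) 6930 mg; (b) 6880 mg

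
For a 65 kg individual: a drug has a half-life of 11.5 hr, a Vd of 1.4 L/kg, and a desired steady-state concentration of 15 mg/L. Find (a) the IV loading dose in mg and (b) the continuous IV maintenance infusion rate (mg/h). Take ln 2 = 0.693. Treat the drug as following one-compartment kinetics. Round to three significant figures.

(a) 1370 mg; (b) 82.3 mg/h

Vd = 1.4 L/kg × 65 kg = 91.00 L
LD = Vd × C = 91.00 × 15 = 1365 mg
CL = 0.693 × Vd / t½ = 0.693 × 91.00 / 11.5 = 5.484 L/h
Infusion rate = CL × Css = 5.484 × 15 = 82.26 mg/h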